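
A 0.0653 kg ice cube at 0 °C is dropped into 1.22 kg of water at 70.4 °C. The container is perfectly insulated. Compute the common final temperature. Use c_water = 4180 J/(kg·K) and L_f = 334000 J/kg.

Sum of m c ΔT and latent-heat terms is zero:
melt ice: 0.0653×334000 = 21810; warm the meltwater: 272.95 T; water: 5099.6(T − 70.4)
5372.6 T = 359012 − 21810 = 337202
T ≈ 62.76 °C. Since T > 0 °C, the all-ice-melts assumption holds.

T_f ≈ 62.8 °C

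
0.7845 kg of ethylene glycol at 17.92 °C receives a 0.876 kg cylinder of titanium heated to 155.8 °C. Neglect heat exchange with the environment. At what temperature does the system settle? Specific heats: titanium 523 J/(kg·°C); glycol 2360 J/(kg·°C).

T_f = Σ m_i c_i T_i / Σ m_i c_i:
T_f = (458.15·155.8 + 1851.4·17.92) / (458.15 + 1851.4)
    = 104557 / 2309.6 ≈ 45.27 °C

T_f ≈ 45.3 °C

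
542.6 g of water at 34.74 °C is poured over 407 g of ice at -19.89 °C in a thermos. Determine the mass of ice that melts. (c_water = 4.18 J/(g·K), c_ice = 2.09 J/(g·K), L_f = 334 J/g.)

Water can give up m c ΔT = 542.6×4.18×34.74 = 78793 J before reaching 0 °C.
Of that, 407×2.09×19.89 = 16919 J goes to bring the ice to 0 °C, leaving 61874 J.
Fully melting the ice requires m_ice L_f = 407×334 = 135938 J.
That's not enough to melt it all — equilibrium is at 0 °C with ice remaining.
Mass melted = 61874/334 ≈ 185.3 g.

m_melted ≈ 185 g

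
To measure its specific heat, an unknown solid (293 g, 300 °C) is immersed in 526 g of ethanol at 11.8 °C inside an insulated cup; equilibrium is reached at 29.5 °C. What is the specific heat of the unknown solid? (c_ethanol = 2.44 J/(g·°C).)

c ≈ 0.287 J/(g·°C)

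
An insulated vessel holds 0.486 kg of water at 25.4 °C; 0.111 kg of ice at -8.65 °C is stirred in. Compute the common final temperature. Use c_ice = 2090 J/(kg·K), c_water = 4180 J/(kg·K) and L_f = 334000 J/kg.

T_f ≈ 5.0 °C

Conservation of energy gives ΣQ = 0:
ice -8.65→0 °C: 0.111·2090·8.65 = 2006.7
  latent heat to melt: 0.111·334000 = 37074
  meltwater 0→T: 0.111·4180·T = 463.98 T
  water cools: 0.486·4180·(T − 25.4) = 2031.5(T − 25.4)
2495.5 T = 51600 − 39081 = 12519
T ≈ 5.02 °C — above 0 °C, consistent with complete melting.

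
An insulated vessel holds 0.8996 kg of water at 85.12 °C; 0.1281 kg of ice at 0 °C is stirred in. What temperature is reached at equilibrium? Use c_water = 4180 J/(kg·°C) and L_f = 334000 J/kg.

Sum of m c ΔT and latent-heat terms is zero:
latent heat to melt: 0.1281×334000 = 42785; meltwater 0→T: 0.1281×4180×T = 535.46 T; water: 3760.3(T − 85.12)
4295.8 T = 320079 − 42785 = 277294
T ≈ 64.55 °C (positive, so assuming full melt was valid).

T_f ≈ 64.6 °C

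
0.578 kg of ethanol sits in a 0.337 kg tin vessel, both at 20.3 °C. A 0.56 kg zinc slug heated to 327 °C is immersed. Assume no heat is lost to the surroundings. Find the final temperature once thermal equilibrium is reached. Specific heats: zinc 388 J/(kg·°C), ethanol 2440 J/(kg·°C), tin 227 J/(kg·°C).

Setting the total heat transfer to zero:
0.56·388·(T − 327) + 0.578·2440·(T − 20.3) + 0.337·227·(T − 20.3) = 0
1704.1 T = 101233
T ≈ 59.41 °C

T_f ≈ 59.4 °C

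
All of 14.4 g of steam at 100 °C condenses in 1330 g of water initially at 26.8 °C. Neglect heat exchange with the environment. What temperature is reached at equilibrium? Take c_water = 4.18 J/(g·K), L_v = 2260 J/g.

T_f ≈ 33.4 °C

Sum of m c ΔT and latent-heat terms is zero:
condense steam: −14.4×2260 = −32544; condensate cools 100→T: 14.4×4.18×(T − 100) = 60.19(T − 100); original water: 5559.4(T − 26.8)
5619.6 T = 32544 + 6019.2 + 148992 = 187555
T ≈ 33.38 °C (< 100 °C, so full condensation is consistent).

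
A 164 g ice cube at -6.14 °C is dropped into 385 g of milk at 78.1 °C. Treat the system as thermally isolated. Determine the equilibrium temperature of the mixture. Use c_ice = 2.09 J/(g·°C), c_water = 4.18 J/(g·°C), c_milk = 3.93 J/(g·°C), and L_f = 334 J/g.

T_f ≈ 27.9 °C

Taking heat into each body as positive, Σ m c ΔT = 0:
warm ice to 0 °C: 164×2.09×(0 − (-6.14)) = 2104.5; latent heat to melt: 164×334 = 54776; warm the meltwater: 685.52 T; milk cools: 385×3.93×(T − 78.1) = 1513(T − 78.1)
2198.6 T = 118169 − 56881 = 61289
T ≈ 27.88 °C — above 0 °C, consistent with complete melting.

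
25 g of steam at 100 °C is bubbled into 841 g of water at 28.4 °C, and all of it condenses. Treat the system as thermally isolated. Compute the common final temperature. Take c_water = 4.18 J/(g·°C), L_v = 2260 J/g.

Setting the total heat transfer to zero:
condense steam: −25×2260 = −56500; condensate cools 100→T: 25×4.18×(T − 100) = 104.5(T − 100); original water: 3515.4(T − 28.4)
3619.9 T = 56500 + 10450 + 99837 = 166787
T ≈ 46.08 °C, under the boiling point, so the assumption holds.

T_f ≈ 46.1 °C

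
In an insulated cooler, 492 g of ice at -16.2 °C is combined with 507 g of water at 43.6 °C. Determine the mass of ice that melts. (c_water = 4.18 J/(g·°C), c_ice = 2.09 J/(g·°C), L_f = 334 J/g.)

m_melted ≈ 227 g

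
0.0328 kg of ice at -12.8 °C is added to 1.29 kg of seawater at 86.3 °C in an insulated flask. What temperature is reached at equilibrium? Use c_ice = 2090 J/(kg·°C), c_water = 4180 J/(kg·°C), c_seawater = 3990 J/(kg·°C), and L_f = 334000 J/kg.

T_f ≈ 81.8 °C

Energy balance with sensible and latent terms:
warm ice to 0 °C: 0.0328·2090·(0 − (-12.8)) = 877.47
  latent heat to melt: 0.0328·334000 = 10955
  meltwater 0→T: 0.0328·4180·T = 137.1 T
  seawater cools: 1.29·3990·(T − 86.3) = 5147.1(T − 86.3)
5284.2 T = 444195 − 11833 = 432362
T ≈ 81.82 °C — above 0 °C, consistent with complete melting.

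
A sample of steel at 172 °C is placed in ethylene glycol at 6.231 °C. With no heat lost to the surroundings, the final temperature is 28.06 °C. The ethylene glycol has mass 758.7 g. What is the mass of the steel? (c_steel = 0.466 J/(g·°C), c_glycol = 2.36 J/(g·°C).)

m ≈ 583 g

|Q_steel| = |Q_glycol|:
m·0.466·(172 − 28.06) = 758.7·2.36·(28.06 − 6.231)
67.08 m = 39086  ⇒  m ≈ 582.7 g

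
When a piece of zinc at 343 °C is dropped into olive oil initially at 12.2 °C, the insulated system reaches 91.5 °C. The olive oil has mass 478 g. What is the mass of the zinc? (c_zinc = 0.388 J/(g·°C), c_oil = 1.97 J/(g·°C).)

m ≈ 765 g

Heat lost by the zinc = heat gained by the oil:
m×0.388×(343 − 91.5) = 478×1.97×(91.5 − 12.2)
97.58 m = 74674  ⇒  m ≈ 765.2 g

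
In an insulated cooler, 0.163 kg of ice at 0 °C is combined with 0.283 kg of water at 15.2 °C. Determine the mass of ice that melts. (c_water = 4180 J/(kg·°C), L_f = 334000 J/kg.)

Water can give up m c ΔT = 0.283·4180·15.2 = 17981 J before reaching 0 °C.
Fully melting the ice requires m_ice L_f = 0.163·334000 = 54442 J.
Since 17981 < 54442 J, not all the ice melts; equilibrium is at 0 °C.
Mass melted = 17981/334000 ≈ 0.05383 kg.

m_melted ≈ 0.0538 kg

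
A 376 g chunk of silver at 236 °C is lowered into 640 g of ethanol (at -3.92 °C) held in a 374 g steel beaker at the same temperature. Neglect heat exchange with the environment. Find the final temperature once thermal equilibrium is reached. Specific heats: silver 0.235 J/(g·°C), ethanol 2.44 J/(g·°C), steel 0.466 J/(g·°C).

Heat gained plus heat lost sum to zero:
376·0.235·(T − 236) + 640·2.44·(T − (-3.92)) + 374·0.466·(T − (-3.92)) = 0
1824.2 T = 14048
T ≈ 7.70 °C

T_f ≈ 7.7 °C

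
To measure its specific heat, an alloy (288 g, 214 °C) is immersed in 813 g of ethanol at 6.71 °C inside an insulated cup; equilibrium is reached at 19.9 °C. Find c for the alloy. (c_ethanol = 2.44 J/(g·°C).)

c ≈ 0.468 J/(g·°C)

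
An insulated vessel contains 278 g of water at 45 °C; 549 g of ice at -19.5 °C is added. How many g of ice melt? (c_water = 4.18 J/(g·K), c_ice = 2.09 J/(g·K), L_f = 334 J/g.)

m_melted ≈ 89.6 g

Heat available from the water dropping to 0 °C: 278×4.18×45 = 52292 J.
Of that, 549×2.09×19.5 = 22374 J goes to bring the ice to 0 °C, leaving 29917 J.
Melting all 549 g of ice would need 549×334 = 183366 J.
29917 J < 183366 J, so only part of the ice melts and the system sits at 0 °C.
m_melted×334 = 29917  ⇒  m_melted ≈ 89.57 g.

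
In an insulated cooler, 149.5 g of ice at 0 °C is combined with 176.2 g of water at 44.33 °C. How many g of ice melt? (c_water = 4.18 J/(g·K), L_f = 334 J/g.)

Cooling the water to 0 °C releases 176.2·4.18·44.33 = 32650 J.
Melting all 149.5 g of ice would need 149.5·334 = 49933 J.
32650 J < 49933 J, so only part of the ice melts and the system sits at 0 °C.
Mass melted = 32650/334 ≈ 97.75 g.

m_melted ≈ 97.8 g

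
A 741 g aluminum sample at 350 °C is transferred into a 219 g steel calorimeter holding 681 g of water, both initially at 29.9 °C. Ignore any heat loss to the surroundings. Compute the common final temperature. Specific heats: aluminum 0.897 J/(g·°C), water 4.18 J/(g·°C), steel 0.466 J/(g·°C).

Conservation of energy gives ΣQ = 0:
741·0.897·(T − 350) + 681·4.18·(T − 29.9) + 219·0.466·(T − 29.9) = 0
(664.68 + 2846.6 + 102.05) T = 664.68·350 + 2846.6·29.9 + 102.05·29.9
T = 320801 / 3613.3 = 88.8 °C

T_f ≈ 88.8 °C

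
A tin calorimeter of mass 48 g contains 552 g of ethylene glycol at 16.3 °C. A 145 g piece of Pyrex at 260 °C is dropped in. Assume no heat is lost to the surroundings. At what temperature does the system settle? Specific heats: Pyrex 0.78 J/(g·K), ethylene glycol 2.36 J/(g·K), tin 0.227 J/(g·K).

T_f ≈ 35.6 °C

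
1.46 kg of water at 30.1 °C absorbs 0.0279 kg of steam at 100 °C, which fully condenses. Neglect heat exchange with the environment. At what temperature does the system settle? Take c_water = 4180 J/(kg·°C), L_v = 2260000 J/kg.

Energy conservation, ΣQ = 0:
condense steam: −0.0279×2260000 = −63054; condensed water 100 °C→T: 116.62(T − 100); original water: 6102.8(T − 30.1)
6219.4 T = 63054 + 11662 + 183694 = 258410
T ≈ 41.55 °C (< 100 °C, so full condensation is consistent).

T_f ≈ 41.5 °C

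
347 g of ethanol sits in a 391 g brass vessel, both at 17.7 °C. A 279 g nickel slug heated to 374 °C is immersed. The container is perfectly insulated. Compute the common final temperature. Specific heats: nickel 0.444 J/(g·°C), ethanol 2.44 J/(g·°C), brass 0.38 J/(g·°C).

T_f ≈ 57.1 °C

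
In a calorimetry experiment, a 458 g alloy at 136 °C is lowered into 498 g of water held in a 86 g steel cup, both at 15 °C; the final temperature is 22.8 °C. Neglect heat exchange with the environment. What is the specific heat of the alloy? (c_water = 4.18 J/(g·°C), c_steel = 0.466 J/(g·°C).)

c ≈ 0.319 J/(g·°C)

Conservation of energy gives ΣQ = 0:
458·c·(22.8 − 136) + 498·4.18·(22.8 − 15) + 86·0.466·(22.8 − 15) = 0
-51846 c = -16549
c = -16549/-51846 ≈ 0.3192 J/(g·°C)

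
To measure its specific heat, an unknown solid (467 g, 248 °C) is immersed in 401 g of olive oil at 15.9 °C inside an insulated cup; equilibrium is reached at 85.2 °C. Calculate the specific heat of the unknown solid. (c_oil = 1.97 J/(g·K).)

m_s c (T_s − T_f) = m_oil c_oil (T_f − T_0):
467×c×(248 − 85.2) = 401×1.97×(85.2 − 15.9)
76028 c = 54745  ⇒  c ≈ 0.7201 J/(g·K)

c ≈ 0.72 J/(g·K)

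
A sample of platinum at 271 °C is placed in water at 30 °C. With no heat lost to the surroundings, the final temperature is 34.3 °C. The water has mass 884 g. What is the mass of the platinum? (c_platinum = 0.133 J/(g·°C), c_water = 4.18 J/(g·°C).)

|Q_platinum| = |Q_water|:
m·0.133·(271 − 34.3) = 884·4.18·(34.3 − 30)
31.48 m = 15889  ⇒  m ≈ 504.7 g

m ≈ 505 g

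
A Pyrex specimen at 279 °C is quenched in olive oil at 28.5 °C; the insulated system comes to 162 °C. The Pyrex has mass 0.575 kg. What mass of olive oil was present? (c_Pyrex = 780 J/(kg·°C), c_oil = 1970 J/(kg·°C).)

m ≈ 0.2 kg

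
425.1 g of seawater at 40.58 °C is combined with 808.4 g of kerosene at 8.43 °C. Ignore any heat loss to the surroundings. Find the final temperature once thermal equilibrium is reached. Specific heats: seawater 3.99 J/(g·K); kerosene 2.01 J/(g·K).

T_f ≈ 24.8 °C

Heat gained plus heat lost sum to zero:
425.1×3.99×(T − 40.58) + 808.4×2.01×(T − 8.43) = 0
1696.1(T − 40.58) + 1624.9(T − 8.43) = 0
3321 T = 82527
T ≈ 24.85 °C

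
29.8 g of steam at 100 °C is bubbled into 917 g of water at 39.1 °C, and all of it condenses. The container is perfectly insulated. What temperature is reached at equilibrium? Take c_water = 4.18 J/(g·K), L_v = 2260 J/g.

Net heat exchanged in the isolated system is zero:
steam→water at 100 °C releases m L_v = 29.8×2260 = 67348; condensate cools 100→T: 29.8×4.18×(T − 100) = 124.56(T − 100); water warms: 917×4.18×(T − 39.1) = 3833.1(T − 39.1)
3957.6 T = 67348 + 12456 + 149873 = 229677
T ≈ 58.03 °C (< 100 °C, so full condensation is consistent).

T_f ≈ 58.0 °C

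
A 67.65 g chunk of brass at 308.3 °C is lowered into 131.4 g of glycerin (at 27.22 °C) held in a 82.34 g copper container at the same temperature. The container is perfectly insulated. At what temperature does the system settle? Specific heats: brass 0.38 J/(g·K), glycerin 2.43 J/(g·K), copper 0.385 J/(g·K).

T_f is the heat-capacity-weighted average of the initial temperatures:
T_f = (25.71·308.3 + 319.3·27.22 + 31.7·27.22) / (25.71 + 319.3 + 31.7)
    = 17480 / 376.71 ≈ 46.40 °C

T_f ≈ 46.4 °C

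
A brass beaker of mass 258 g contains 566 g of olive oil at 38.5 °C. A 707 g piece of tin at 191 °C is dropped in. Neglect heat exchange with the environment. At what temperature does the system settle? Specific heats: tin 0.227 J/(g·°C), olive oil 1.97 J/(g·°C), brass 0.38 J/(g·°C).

T_f ≈ 56.3 °C

Setting the total heat transfer to zero:
707·0.227·(T − 191) + 566·1.97·(T − 38.5) + 258·0.38·(T − 38.5) = 0
1373.5 T = 77356
T = 77356 / 1373.5 = 56.3 °C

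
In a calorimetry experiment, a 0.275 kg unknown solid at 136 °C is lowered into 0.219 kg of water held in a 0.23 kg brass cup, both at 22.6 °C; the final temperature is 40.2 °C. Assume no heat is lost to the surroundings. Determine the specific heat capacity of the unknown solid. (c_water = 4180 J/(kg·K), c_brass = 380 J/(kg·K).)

c ≈ 670 J/(kg·K)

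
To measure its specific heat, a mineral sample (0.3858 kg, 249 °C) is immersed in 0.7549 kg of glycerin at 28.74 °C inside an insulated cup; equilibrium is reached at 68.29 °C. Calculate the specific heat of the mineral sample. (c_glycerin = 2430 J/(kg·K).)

Conservation of energy gives ΣQ = 0:
0.3858×c×(68.29 − 249) + 0.7549×2430×(68.29 − 28.74) = 0
-69.72 c = -72551
c = -72551/-69.72 ≈ 1041 J/(kg·K)

c ≈ 1040 J/(kg·K)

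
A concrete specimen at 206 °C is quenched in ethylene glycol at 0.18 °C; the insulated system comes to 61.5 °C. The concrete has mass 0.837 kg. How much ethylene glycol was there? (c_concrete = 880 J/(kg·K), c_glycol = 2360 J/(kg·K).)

Heat lost by the concrete = heat gained by the glycol:
0.837·880·(206 − 61.5) = m·2360·(61.5 − 0.18)
144715 m = 106433  ⇒  m ≈ 0.7355 kg

m ≈ 0.735 kg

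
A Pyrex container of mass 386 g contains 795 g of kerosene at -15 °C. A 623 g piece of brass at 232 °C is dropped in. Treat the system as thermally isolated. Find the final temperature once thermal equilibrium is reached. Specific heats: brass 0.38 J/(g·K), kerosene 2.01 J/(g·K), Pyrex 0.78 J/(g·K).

Net heat exchanged in the isolated system is zero:
623·0.38·(T − 232) + 795·2.01·(T − (-15)) + 386·0.78·(T − (-15)) = 0
236.74(T − 232) + 1597.9(T − (-15)) + 301.08(T − (-15)) = 0
(236.74 + 1597.9 + 301.08) T = 236.74·232 + 1597.9·(-15) + 301.08·(-15)
T ≈ 12.38 °C

T_f ≈ 12.4 °C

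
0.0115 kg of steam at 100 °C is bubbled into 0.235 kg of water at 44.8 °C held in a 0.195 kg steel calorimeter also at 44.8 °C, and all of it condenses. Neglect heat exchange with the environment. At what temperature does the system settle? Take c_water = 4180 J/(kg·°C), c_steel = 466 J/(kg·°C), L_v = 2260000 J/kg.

Let T be the final temperature. ΣQ_i = 0:
steam→water at 100 °C releases m L_v = 0.0115×2260000 = 25990
  condensed water 100 °C→T: 48.07(T − 100)
  water warms: 0.235×4180×(T − 44.8) = 982.3(T − 44.8)
  cup: 90.87(T − 44.8)
1121.2 T = 25990 + 4807 + 48078 = 78875
T ≈ 70.35 °C (< 100 °C, so full condensation is consistent).

T_f ≈ 70.3 °C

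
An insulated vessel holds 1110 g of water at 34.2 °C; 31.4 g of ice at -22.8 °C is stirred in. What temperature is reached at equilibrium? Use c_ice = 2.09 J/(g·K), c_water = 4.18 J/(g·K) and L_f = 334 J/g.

T_f ≈ 30.7 °C

Taking heat into each body as positive, Σ m c ΔT = 0:
ice -22.8→0 °C: 31.4·2.09·22.8 = 1496.3; fusion: m_ice L_f = 31.4·334 = 10488; meltwater 0→T: 31.4·4.18·T = 131.25 T; water cools: 1110·4.18·(T − 34.2) = 4639.8(T − 34.2)
4771.1 T = 158681 − 11984 = 146697
T ≈ 30.75 °C (positive, so assuming full melt was valid).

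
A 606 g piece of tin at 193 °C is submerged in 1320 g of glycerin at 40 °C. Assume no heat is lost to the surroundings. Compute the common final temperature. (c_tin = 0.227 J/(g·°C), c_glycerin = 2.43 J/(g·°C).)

T_f ≈ 46.3 °C

Conservation of energy gives ΣQ = 0:
606·0.227·(T − 193) + 1320·2.43·(T − 40) = 0
137.56(T − 193) + 3207.6(T − 40) = 0
3345.2 T = 154853
T = 154853/3345.2 ≈ 46.29 °C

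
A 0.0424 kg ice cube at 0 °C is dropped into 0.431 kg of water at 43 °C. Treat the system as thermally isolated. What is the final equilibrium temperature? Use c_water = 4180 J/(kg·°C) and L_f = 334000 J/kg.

Energy balance with sensible and latent terms:
melt ice: 0.0424×334000 = 14162; warm the meltwater: 177.23 T; water: 1801.6(T − 43)
1978.8 T = 77468 − 14162 = 63306
T ≈ 31.99 °C. Since T > 0 °C, the all-ice-melts assumption holds.

T_f ≈ 32.0 °C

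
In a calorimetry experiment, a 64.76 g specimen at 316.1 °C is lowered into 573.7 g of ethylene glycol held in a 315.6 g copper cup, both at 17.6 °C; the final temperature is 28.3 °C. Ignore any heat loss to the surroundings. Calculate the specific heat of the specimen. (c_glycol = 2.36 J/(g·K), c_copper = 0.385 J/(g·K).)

c ≈ 0.847 J/(g·K)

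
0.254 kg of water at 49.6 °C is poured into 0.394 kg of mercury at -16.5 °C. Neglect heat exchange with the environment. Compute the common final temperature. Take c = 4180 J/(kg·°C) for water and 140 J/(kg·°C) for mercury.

Energy conservation, ΣQ = 0:
0.254·4180·(T − 49.6) + 0.394·140·(T − (-16.5)) = 0
1061.7(T − 49.6) + 55.16(T − (-16.5)) = 0
1116.9 T = 51751
T = 51751/1116.9 ≈ 46.34 °C

T_f ≈ 46.3 °C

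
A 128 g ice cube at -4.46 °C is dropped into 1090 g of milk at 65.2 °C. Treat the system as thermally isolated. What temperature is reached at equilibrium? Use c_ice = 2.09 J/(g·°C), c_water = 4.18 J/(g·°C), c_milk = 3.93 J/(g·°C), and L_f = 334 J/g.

T_f ≈ 48.8 °C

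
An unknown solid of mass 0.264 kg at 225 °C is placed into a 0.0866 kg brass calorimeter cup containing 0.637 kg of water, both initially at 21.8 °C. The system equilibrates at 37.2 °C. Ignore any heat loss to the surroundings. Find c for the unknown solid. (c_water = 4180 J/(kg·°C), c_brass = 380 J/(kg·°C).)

c ≈ 837 J/(kg·°C)

Conservation of energy gives ΣQ = 0:
0.264·c·(37.2 − 225) + 0.637·4180·(37.2 − 21.8) + 0.0866·380·(37.2 − 21.8) = 0
-49.58 c = -41512
c = -41512/-49.58 ≈ 837.3 J/(kg·°C)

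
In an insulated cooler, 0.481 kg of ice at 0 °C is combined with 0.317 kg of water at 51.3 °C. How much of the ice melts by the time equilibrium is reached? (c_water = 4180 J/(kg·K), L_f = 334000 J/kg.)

Water can give up m c ΔT = 0.317×4180×51.3 = 67976 J before reaching 0 °C.
To melt every bit of ice: 0.481×334000 = 160654 J.
That's not enough to melt it all — equilibrium is at 0 °C with ice remaining.
m_melted×334000 = 67976  ⇒  m_melted ≈ 0.2035 kg.

m_melted ≈ 0.204 kg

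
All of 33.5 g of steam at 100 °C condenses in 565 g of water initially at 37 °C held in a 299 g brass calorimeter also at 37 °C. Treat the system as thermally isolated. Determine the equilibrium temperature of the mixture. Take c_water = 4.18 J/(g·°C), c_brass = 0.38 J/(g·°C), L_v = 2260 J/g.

Conservation of energy gives ΣQ = 0:
condense steam: −33.5·2260 = −75710; condensate cools 100→T: 33.5·4.18·(T − 100) = 140.03(T − 100); water warms: 565·4.18·(T − 37) = 2361.7(T − 37); cup: 113.62(T − 37)
2615.3 T = 75710 + 14003 + 91587 = 181300
T ≈ 69.32 °C (< 100 °C, so full condensation is consistent).

T_f ≈ 69.3 °C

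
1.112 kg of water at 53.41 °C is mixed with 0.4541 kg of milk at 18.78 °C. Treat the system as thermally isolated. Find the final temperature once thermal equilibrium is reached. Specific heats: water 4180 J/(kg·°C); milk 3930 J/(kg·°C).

T_f ≈ 43.8 °C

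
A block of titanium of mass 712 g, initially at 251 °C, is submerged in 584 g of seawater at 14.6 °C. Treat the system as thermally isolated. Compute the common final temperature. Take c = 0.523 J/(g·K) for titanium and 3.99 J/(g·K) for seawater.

T_f ≈ 47.2 °C

|Q_titanium| = |Q_seawater|:
712*0.523*(251 − T) = 584*3.99*(T − 14.6)
372.38(251 − T) = 2330.2(T − 14.6)
2702.5 T = 127487  ⇒  T ≈ 47.17 °C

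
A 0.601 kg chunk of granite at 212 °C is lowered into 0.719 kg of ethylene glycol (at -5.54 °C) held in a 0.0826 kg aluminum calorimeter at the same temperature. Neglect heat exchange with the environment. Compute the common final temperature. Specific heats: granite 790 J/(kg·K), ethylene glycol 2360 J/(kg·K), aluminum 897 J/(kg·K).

T_f ≈ 40.5 °C

With ΣQ=0 the equilibrium temperature is the m·c-weighted mean:
T_f = (474.79×212 + 1696.8×(-5.54) + 74.09×(-5.54)) / (474.79 + 1696.8 + 74.09)
    = 90845 / 2245.7 ≈ 40.45 °C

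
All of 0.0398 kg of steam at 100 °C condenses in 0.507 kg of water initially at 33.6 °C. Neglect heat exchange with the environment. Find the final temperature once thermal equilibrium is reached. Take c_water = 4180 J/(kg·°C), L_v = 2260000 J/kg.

T_f ≈ 77.8 °C

Setting the total heat transfer to zero:
latent heat released on condensation: 0.0398×2260000 = 89948
  condensate cools 100→T: 0.0398×4180×(T − 100) = 166.36(T − 100)
  original water: 2119.3(T − 33.6)
2285.6 T = 89948 + 16636 + 71207 = 177792
T ≈ 77.79 °C, under the boiling point, so the assumption holds.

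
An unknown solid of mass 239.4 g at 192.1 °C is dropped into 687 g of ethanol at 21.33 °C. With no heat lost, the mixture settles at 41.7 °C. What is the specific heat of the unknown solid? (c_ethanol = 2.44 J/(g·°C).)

m_s c (T_s − T_f) = m_ethanol c_ethanol (T_f − T_0):
239.4·c·(192.1 − 41.7) = 687·2.44·(41.7 − 21.33)
36006 c = 34146  ⇒  c ≈ 0.9483 J/(g·°C)

c ≈ 0.948 J/(g·°C)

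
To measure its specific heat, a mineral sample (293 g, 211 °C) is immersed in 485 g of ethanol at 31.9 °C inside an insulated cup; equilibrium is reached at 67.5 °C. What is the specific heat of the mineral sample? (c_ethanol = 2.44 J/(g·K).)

c ≈ 1 J/(g·K)

Heat lost by the mineral sample = heat gained by the ethanol:
293·c·(211 − 67.5) = 485·2.44·(67.5 − 31.9)
42046 c = 42129  ⇒  c ≈ 1.002 J/(g·K)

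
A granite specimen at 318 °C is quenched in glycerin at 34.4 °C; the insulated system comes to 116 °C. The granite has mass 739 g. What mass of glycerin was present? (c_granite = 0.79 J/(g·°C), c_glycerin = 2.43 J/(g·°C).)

m ≈ 595 g

Net heat exchanged in the isolated system is zero:
739·0.79·(116 − 318) + m·2.43·(116 − 34.4) = 0
198.29 m = 117930
m = 117930/198.29 ≈ 594.7 g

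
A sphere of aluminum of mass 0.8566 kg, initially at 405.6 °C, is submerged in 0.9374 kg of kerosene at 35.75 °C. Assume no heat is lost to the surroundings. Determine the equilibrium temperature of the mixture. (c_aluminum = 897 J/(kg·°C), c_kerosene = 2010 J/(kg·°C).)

Heat gained plus heat lost sum to zero:
0.8566*897*(T − 405.6) + 0.9374*2010*(T − 35.75) = 0
(768.37 + 1884.2) T = 768.37*405.6 + 1884.2*35.75
T ≈ 142.89 °C

T_f ≈ 142.9 °C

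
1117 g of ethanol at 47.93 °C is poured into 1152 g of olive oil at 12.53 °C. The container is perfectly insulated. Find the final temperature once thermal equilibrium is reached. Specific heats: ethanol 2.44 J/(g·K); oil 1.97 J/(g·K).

T_f is the heat-capacity-weighted average of the initial temperatures:
T_f = (2725.5×47.93 + 2269.4×12.53) / (2725.5 + 2269.4)
    = 159068 / 4994.9 ≈ 31.85 °C

T_f ≈ 31.8 °C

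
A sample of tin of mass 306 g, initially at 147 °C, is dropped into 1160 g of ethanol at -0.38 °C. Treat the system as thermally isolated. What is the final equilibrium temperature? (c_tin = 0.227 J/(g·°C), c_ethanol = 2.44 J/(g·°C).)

T_f ≈ 3.2 °C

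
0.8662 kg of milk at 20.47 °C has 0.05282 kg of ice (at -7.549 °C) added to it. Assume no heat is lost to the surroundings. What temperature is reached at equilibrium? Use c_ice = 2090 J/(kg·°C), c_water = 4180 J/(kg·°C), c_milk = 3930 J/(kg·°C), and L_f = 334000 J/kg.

Net heat exchanged in the isolated system is zero:
warm ice to 0 °C: 0.05282·2090·(0 − (-7.549)) = 833.36; fusion: m_ice L_f = 0.05282·334000 = 17642; meltwater 0→T: 0.05282·4180·T = 220.79 T; milk cools: 0.8662·3930·(T − 20.47) = 3404.2(T − 20.47)
3625 T = 69683 − 18475 = 51208
T ≈ 14.13 °C. Since T > 0 °C, the all-ice-melts assumption holds.

T_f ≈ 14.1 °C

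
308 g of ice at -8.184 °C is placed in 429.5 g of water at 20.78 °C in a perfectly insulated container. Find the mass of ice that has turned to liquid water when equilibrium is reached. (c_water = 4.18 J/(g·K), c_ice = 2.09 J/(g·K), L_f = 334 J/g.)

m_melted ≈ 95.9 g

Heat available from the water dropping to 0 °C: 429.5·4.18·20.78 = 37307 J.
Warming the ice to 0 °C takes 308·2.09·8.184 = 5268.2 J, leaving 32038 J for melting.
Melting all 308 g of ice would need 308·334 = 102872 J.
That's not enough to melt it all — equilibrium is at 0 °C with ice remaining.
m_melted·334 = 32038  ⇒  m_melted ≈ 95.92 g.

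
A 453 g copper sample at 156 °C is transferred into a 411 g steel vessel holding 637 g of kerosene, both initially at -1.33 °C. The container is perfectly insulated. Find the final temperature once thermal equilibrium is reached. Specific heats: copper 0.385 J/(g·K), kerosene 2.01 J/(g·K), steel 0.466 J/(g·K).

T_f ≈ 15.3 °C

Let T be the final temperature. ΣQ_i = 0:
453·0.385·(T − 156) + 637·2.01·(T − (-1.33)) + 411·0.466·(T − (-1.33)) = 0
1646.3 T = 25250
T ≈ 15.34 °C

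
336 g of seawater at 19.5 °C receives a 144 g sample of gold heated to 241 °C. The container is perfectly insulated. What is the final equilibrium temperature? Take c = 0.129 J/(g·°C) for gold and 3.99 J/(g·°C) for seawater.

T_f ≈ 22.5 °C

|Q_gold| = |Q_seawater|:
144×0.129×(241 − T) = 336×3.99×(T − 19.5)
18.58(241 − T) = 1340.6(T − 19.5)
1359.2 T = 30619  ⇒  T ≈ 22.53 °C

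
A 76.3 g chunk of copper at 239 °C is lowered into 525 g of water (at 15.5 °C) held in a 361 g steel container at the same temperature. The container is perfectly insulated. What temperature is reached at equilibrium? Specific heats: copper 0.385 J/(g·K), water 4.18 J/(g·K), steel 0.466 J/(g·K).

T_f ≈ 18.2 °C

Let T be the final temperature. ΣQ_i = 0:
76.3·0.385·(T − 239) + 525·4.18·(T − 15.5) + 361·0.466·(T − 15.5) = 0
29.38(T − 239) + 2194.5(T − 15.5) + 168.23(T − 15.5) = 0
(29.38 + 2194.5 + 168.23) T = 29.38·239 + 2194.5·15.5 + 168.23·15.5
T = 43643 / 2392.1 = 18.2 °C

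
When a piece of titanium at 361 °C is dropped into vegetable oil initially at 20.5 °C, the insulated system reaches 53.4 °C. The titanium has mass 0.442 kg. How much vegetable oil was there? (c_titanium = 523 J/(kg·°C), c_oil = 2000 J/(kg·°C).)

m ≈ 1.08 kg

Heat lost by the titanium = heat gained by the oil:
0.442·523·(361 − 53.4) = m·2000·(53.4 − 20.5)
65800 m = 71107  ⇒  m ≈ 1.081 kg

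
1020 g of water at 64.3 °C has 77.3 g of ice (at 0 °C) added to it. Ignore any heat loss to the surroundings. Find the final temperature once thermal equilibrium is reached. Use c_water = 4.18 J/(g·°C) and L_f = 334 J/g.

T_f ≈ 54.1 °C

Sum of m c ΔT and latent-heat terms is zero:
fusion: m_ice L_f = 77.3×334 = 25818
  meltwater 0→T: 77.3×4.18×T = 323.11 T
  water: 4263.6(T − 64.3)
4586.7 T = 274149 − 25818 = 248331
T ≈ 54.14 °C. Since T > 0 °C, the all-ice-melts assumption holds.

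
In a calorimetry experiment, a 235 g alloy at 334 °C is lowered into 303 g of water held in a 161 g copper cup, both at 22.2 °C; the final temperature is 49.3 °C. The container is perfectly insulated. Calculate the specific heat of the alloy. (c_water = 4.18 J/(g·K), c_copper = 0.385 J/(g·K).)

c ≈ 0.538 J/(g·K)

Energy conservation, ΣQ = 0:
235×c×(49.3 − 334) + 303×4.18×(49.3 − 22.2) + 161×0.385×(49.3 − 22.2) = 0
-66904 c = -36003
c = -36003/-66904 ≈ 0.5381 J/(g·K)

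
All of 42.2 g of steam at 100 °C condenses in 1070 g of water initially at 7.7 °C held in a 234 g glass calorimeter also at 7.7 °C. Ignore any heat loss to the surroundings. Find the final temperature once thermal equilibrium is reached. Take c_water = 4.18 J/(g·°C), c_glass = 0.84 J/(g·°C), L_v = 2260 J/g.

Net heat exchanged in the isolated system is zero:
steam→water at 100 °C releases m L_v = 42.2×2260 = 95372
  condensed water 100 °C→T: 176.4(T − 100)
  water warms: 1070×4.18×(T − 7.7) = 4472.6(T − 7.7)
  glass cup: 234×0.84×(T − 7.7) = 196.56(T − 7.7)
4845.6 T = 95372 + 17640 + 35953 = 148964
T ≈ 30.74 °C — below 100 °C, confirming all the steam condensed.

T_f ≈ 30.7 °C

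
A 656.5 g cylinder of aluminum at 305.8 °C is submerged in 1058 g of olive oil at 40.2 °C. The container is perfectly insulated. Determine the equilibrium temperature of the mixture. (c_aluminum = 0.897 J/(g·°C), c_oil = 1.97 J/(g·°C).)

T_f ≈ 98.7 °C

Net heat exchanged in the isolated system is zero:
656.5*0.897*(T − 305.8) + 1058*1.97*(T − 40.2) = 0
(588.88 + 2084.3) T = 588.88*305.8 + 2084.3*40.2
T = 263867 / 2673.1 = 98.7 °C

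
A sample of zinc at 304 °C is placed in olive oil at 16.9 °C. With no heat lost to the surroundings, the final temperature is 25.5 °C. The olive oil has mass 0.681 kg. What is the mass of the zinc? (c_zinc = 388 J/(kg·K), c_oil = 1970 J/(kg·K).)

m ≈ 0.107 kg

Conservation of energy gives ΣQ = 0:
m·388·(25.5 − 304) + 0.681·1970·(25.5 − 16.9) = 0
-108058 m = -11538
m = -11538/-108058 ≈ 0.1068 kg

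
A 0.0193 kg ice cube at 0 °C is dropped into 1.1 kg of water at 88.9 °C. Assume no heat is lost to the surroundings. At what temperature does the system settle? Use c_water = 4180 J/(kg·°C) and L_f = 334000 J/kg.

T_f ≈ 86.0 °C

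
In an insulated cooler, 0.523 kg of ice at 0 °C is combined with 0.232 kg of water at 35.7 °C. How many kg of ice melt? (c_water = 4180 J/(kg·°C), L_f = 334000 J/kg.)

m_melted ≈ 0.104 kg

Cooling the water to 0 °C releases 0.232×4180×35.7 = 34620 J.
Melting all 0.523 kg of ice would need 0.523×334000 = 174682 J.
That's not enough to melt it all — equilibrium is at 0 °C with ice remaining.
Mass melted = 34620/334000 ≈ 0.1037 kg.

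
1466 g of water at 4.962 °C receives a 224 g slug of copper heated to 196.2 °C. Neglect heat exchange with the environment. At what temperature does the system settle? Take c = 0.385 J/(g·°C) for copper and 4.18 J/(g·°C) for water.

T_f ≈ 7.6 °C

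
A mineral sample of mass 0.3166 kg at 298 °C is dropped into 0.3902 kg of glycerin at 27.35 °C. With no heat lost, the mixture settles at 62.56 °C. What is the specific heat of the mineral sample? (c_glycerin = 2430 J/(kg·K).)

m_s c (T_s − T_f) = m_glycerin c_glycerin (T_f − T_0):
0.3166×c×(298 − 62.56) = 0.3902×2430×(62.56 − 27.35)
74.54 c = 33386  ⇒  c ≈ 447.9 J/(kg·K)

c ≈ 448 J/(kg·K)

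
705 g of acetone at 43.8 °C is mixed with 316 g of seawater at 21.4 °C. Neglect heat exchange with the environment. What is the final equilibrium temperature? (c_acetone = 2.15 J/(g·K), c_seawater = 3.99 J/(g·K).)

|Q_acetone| = |Q_seawater|:
705×2.15×(43.8 − T) = 316×3.99×(T − 21.4)
1515.8(43.8 − T) = 1260.8(T − 21.4)
2776.6 T = 93372  ⇒  T ≈ 33.63 °C

T_f ≈ 33.6 °C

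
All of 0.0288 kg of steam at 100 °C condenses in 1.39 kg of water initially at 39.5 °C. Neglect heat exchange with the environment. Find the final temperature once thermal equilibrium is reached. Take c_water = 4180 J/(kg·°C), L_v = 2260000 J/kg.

T_f ≈ 51.7 °C

Energy conservation, ΣQ = 0:
steam→water at 100 °C releases m L_v = 0.0288·2260000 = 65088; condensed water 100 °C→T: 120.38(T − 100); original water: 5810.2(T − 39.5)
5930.6 T = 65088 + 12038 + 229503 = 306629
T ≈ 51.70 °C — below 100 °C, confirming all the steam condensed.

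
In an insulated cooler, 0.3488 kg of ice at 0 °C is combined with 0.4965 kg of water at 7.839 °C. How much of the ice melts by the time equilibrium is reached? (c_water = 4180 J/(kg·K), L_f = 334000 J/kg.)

Cooling the water to 0 °C releases 0.4965×4180×7.839 = 16269 J.
Melting all 0.3488 kg of ice would need 0.3488×334000 = 116499 J.
That's not enough to melt it all — equilibrium is at 0 °C with ice remaining.
m_melted×334000 = 16269  ⇒  m_melted ≈ 0.04871 kg.

m_melted ≈ 0.0487 kg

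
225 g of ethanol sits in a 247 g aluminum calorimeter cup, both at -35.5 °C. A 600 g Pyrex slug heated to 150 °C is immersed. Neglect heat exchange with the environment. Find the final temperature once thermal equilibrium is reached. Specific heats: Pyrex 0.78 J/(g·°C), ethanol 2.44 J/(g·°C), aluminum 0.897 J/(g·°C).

T_f ≈ 34.6 °C

Heat gained plus heat lost sum to zero:
600×0.78×(T − 150) + 225×2.44×(T − (-35.5)) + 247×0.897×(T − (-35.5)) = 0
468(T − 150) + 549(T − (-35.5)) + 221.56(T − (-35.5)) = 0
1238.6 T = 42845
T = 42845 / 1238.6 = 34.6 °C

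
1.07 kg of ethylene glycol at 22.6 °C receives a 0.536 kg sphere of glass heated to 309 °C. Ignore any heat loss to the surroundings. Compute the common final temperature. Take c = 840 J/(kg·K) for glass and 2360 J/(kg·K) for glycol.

T_f ≈ 65.9 °C

Net heat exchanged in the isolated system is zero:
0.536·840·(T − 309) + 1.07·2360·(T − 22.6) = 0
450.24(T − 309) + 2525.2(T − 22.6) = 0
(450.24 + 2525.2) T = 450.24·309 + 2525.2·22.6
T ≈ 65.94 °C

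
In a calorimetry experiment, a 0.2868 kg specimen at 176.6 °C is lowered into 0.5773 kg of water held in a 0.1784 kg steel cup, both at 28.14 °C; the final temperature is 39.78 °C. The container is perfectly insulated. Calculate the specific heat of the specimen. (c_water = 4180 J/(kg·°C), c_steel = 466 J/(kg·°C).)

c ≈ 740 J/(kg·°C)

Energy conservation, ΣQ = 0:
0.2868·c·(39.78 − 176.6) + 0.5773·4180·(39.78 − 28.14) + 0.1784·466·(39.78 − 28.14) = 0
-39.24 c = -29056
c = -29056/-39.24 ≈ 740.5 J/(kg·°C)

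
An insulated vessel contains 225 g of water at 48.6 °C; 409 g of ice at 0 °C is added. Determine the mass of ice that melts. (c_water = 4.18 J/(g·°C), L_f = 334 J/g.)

m_melted ≈ 137 g

Water can give up m c ΔT = 225·4.18·48.6 = 45708 J before reaching 0 °C.
Melting all 409 g of ice would need 409·334 = 136606 J.
Since 45708 < 136606 J, not all the ice melts; equilibrium is at 0 °C.
m_melted·334 = 45708  ⇒  m_melted ≈ 136.9 g.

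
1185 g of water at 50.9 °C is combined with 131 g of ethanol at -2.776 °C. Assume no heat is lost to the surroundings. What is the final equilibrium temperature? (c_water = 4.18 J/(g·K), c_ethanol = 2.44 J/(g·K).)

T_f ≈ 47.6 °C

Conservation of energy gives ΣQ = 0:
1185*4.18*(T − 50.9) + 131*2.44*(T − (-2.776)) = 0
(4953.3 + 319.64) T = 4953.3*50.9 + 319.64*(-2.776)
T = 251236 / 5272.9 = 47.6 °C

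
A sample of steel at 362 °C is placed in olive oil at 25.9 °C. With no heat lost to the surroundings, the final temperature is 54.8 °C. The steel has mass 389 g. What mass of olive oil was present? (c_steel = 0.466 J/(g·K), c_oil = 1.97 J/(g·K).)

m ≈ 978 g

Let T be the final temperature. ΣQ_i = 0:
389·0.466·(54.8 − 362) + m·1.97·(54.8 − 25.9) = 0
56.93 m = 55687
m = 55687/56.93 ≈ 978.1 g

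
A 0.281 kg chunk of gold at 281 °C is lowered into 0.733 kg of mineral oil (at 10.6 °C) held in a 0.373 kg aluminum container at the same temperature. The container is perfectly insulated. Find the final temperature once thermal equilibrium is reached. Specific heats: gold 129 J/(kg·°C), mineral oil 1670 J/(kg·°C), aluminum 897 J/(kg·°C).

T_f ≈ 16.7 °C

Let T be the final temperature. ΣQ_i = 0:
0.281×129×(T − 281) + 0.733×1670×(T − 10.6) + 0.373×897×(T − 10.6) = 0
1594.9 T = 26708
T = 26708 / 1594.9 = 16.7 °C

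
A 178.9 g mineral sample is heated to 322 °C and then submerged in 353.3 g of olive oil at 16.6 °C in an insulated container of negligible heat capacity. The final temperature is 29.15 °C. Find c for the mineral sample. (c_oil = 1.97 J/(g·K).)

c ≈ 0.167 J/(g·K)

m_s c (T_s − T_f) = m_oil c_oil (T_f − T_0):
178.9·c·(322 − 29.15) = 353.3·1.97·(29.15 − 16.6)
52391 c = 8734.8  ⇒  c ≈ 0.1667 J/(g·K)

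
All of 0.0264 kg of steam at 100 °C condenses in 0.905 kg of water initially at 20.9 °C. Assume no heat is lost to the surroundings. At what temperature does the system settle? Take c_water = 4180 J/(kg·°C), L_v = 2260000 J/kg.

T_f ≈ 38.5 °C

Taking heat into each body as positive, Σ m c ΔT = 0:
latent heat released on condensation: 0.0264×2260000 = 59664; condensed water 100 °C→T: 110.35(T − 100); water warms: 0.905×4180×(T − 20.9) = 3782.9(T − 20.9)
3893.3 T = 59664 + 11035 + 79063 = 149762
T ≈ 38.47 °C, under the boiling point, so the assumption holds.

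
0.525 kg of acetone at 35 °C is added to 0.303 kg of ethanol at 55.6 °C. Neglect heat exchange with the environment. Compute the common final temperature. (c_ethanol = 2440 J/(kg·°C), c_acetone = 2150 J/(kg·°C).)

T_f ≈ 43.2 °C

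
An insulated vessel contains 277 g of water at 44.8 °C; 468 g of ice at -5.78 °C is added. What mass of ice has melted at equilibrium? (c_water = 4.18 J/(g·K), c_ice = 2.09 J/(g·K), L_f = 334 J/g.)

Cooling the water to 0 °C releases 277×4.18×44.8 = 51872 J.
Of that, 468×2.09×5.78 = 5653.5 J goes to bring the ice to 0 °C, leaving 46219 J.
To melt every bit of ice: 468×334 = 156312 J.
Since 46219 < 156312 J, not all the ice melts; equilibrium is at 0 °C.
Mass melted = 46219/334 ≈ 138.4 g.

m_melted ≈ 138 g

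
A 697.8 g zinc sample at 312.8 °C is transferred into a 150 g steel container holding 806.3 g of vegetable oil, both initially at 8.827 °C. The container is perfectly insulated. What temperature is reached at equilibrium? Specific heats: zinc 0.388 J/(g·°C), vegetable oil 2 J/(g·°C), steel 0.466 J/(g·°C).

T_f ≈ 51.0 °C

Net heat exchanged in the isolated system is zero:
697.8·0.388·(T − 312.8) + 806.3·2·(T − 8.827) + 150·0.466·(T − 8.827) = 0
270.75(T − 312.8) + 1612.6(T − 8.827) + 69.9(T − 8.827) = 0
1953.2 T = 99541
T ≈ 50.96 °C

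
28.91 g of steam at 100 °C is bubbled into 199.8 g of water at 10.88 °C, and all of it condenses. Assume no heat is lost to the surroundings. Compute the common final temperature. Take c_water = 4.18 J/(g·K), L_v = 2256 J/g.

T_f ≈ 90.4 °C

Heat gained plus heat lost sum to zero:
steam→water at 100 °C releases m L_v = 28.91×2256 = 65221
  condensed water 100 °C→T: 120.84(T − 100)
  water warms: 199.8×4.18×(T − 10.88) = 835.16(T − 10.88)
956.01 T = 65221 + 12084 + 9086.6 = 86392
T ≈ 90.37 °C, under the boiling point, so the assumption holds.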